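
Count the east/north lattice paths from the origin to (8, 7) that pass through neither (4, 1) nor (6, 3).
Number of paths = 4575

Inclusion–exclusion. Total paths: C(15, 8) = 6435. Through P₁: C(5, 4)·C(10, 4) = 1050. Through P₂: C(9, 6)·C(6, 2) = 1260. Since P₁ is strictly southwest of P₂, a monotone path through both must visit P₁ then P₂; paths through both = C(5, 4)·C(4, 2)·C(6, 2) = 450. Avoid both = 6435 − 1050 − 1260 + 450 = 4575.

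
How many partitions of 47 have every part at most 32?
p(47, parts ≤ 32) = 124246

Use the recurrence p(n, m) = p(n, m−1) + p(n−m, m): either the largest part is < m (count p(n, m−1)) or the largest part is exactly m (remove one copy of m, count p(n−m, m)). With p(0, ·) = 1 this gives p(47, parts ≤ 32) = 124246. (By conjugating Young diagrams, this also counts partitions of 47 into at most 32 parts.)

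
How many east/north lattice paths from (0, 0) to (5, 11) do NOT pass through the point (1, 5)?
Number of paths = 3108

Total paths from (0, 0) to (5, 11): C(16, 5) = 4368. Paths through (1, 5): (paths (0, 0) → (1, 5)) × (paths (1, 5) → (5, 11)) = C(6, 1) · C(10, 4) = 6 · 210 = 1260. Avoidance count = 4368 − 1260 = 3108.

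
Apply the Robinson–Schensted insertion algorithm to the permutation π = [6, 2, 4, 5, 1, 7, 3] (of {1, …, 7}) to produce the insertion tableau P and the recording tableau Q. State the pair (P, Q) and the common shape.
P = [1, 3, 5, 7] / [2, 4] / [6];  Q = [1, 3, 4, 6] / [2, 7] / [5];  common shape = (4, 2, 1)

Row-insert the values π_1, π_2, … into P one at a time, bumping the leftmost entry strictly greater than the inserted value down to the next row. The recording tableau Q records, in position (i, j), the step at which that cell was added to P.
  Insert 6 (step 1): P = [6];  Q = [1]
  Insert 2 (step 2): P = [2] / [6];  Q = [1] / [2]
  Insert 4 (step 3): P = [2, 4] / [6];  Q = [1, 3] / [2]
  Insert 5 (step 4): P = [2, 4, 5] / [6];  Q = [1, 3, 4] / [2]
  Insert 1 (step 5): P = [1, 4, 5] / [2] / [6];  Q = [1, 3, 4] / [2] / [5]
  Insert 7 (step 6): P = [1, 4, 5, 7] / [2] / [6];  Q = [1, 3, 4, 6] / [2] / [5]
  Insert 3 (step 7): P = [1, 3, 5, 7] / [2, 4] / [6];  Q = [1, 3, 4, 6] / [2, 7] / [5]
Final shape: (4, 2, 1).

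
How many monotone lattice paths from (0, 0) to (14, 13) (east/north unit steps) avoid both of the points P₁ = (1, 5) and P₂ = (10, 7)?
Number of paths = 14822580

Inclusion–exclusion. Total paths: C(27, 14) = 20058300. Through P₁: C(6, 1)·C(21, 13) = 1220940. Through P₂: C(17, 10)·C(10, 4) = 4084080. Since P₁ is strictly southwest of P₂, a monotone path through both must visit P₁ then P₂; paths through both = C(6, 1)·C(11, 9)·C(10, 4) = 69300. Avoid both = 20058300 − 1220940 − 4084080 + 69300 = 14822580.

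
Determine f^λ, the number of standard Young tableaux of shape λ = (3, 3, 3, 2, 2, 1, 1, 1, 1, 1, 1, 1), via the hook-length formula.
# SYT of shape (3, 3, 3, 2, 2, 1, 1, 1, 1, 1, 1, 1) = 1705440

Hook-length formula: f^λ = n! / Π hook(c), product over all cells c of the Young diagram. For λ = (3, 3, 3, 2, 2, 1, 1, 1, 1, 1, 1, 1), n = 20 boxes. Hook lengths by row (left-to-right, top-to-bottom): [14, 6, 3]; [13, 5, 2]; [12, 4, 1]; [10, 2]; [9, 1]; [7]; [6]; [5]; [4]; [3]; [2]; [1]. Product of hooks = 1426553856000. So f^λ = 20! / 1426553856000 = 2432902008176640000 / 1426553856000 = 1705440.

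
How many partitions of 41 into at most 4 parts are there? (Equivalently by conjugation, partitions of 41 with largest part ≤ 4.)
p(41, parts ≤ 4) = 672

Use the recurrence p(n, m) = p(n, m−1) + p(n−m, m): either the largest part is < m (count p(n, m−1)) or the largest part is exactly m (remove one copy of m, count p(n−m, m)). With p(0, ·) = 1 this gives p(41, parts ≤ 4) = 672. (By conjugating Young diagrams, this also counts partitions of 41 into at most 4 parts.)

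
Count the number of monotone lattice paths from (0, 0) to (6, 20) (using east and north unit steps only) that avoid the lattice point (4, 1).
Number of paths = 229180

Total paths from (0, 0) to (6, 20): C(26, 6) = 230230. Paths through (4, 1): (paths (0, 0) → (4, 1)) × (paths (4, 1) → (6, 20)) = C(5, 4) · C(21, 2) = 5 · 210 = 1050. Avoidance count = 230230 − 1050 = 229180.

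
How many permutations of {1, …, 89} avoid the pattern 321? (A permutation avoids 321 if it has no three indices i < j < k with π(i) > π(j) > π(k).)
C_89 = 254224158304000796523953440778841647086547372026600

These 321-avoiding permutations are counted by the Catalan number C_n = (1/(n + 1)) · C(2n, n). For n = 89: C_89 = (1/90) · C(178, 89) = 22880174247360071687155809670095748237789263482394000/90 = 254224158304000796523953440778841647086547372026600.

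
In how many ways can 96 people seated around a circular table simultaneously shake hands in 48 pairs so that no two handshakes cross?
C_48 = 131327898242169365477991900

These noncrossing handshakes are counted by the Catalan number C_n = (1/(n + 1)) · C(2n, n). For n = 48: C_48 = (1/49) · C(96, 48) = 6435067013866298908421603100/49 = 131327898242169365477991900.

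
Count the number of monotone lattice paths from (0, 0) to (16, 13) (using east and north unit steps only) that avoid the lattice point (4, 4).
Number of paths = 47288815

Total paths from (0, 0) to (16, 13): C(29, 16) = 67863915. Paths through (4, 4): (paths (0, 0) → (4, 4)) × (paths (4, 4) → (16, 13)) = C(8, 4) · C(21, 12) = 70 · 293930 = 20575100. Avoidance count = 67863915 − 20575100 = 47288815.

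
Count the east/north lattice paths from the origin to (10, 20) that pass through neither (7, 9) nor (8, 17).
Number of paths = 16094705

Inclusion–exclusion. Total paths: C(30, 10) = 30045015. Through P₁: C(16, 7)·C(14, 3) = 4164160. Through P₂: C(25, 8)·C(5, 2) = 10815750. Since P₁ is strictly southwest of P₂, a monotone path through both must visit P₁ then P₂; paths through both = C(16, 7)·C(9, 1)·C(5, 2) = 1029600. Avoid both = 30045015 − 4164160 − 10815750 + 1029600 = 16094705.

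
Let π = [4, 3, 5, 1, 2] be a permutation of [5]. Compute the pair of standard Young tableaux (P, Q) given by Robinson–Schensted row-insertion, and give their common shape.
P = [1, 2] / [3, 5] / [4];  Q = [1, 3] / [2, 5] / [4];  common shape = (2, 2, 1)

Row-insert the values π_1, π_2, … into P one at a time, bumping the leftmost entry strictly greater than the inserted value down to the next row. The recording tableau Q records, in position (i, j), the step at which that cell was added to P.
  Insert 4 (step 1): P = [4];  Q = [1]
  Insert 3 (step 2): P = [3] / [4];  Q = [1] / [2]
  Insert 5 (step 3): P = [3, 5] / [4];  Q = [1, 3] / [2]
  Insert 1 (step 4): P = [1, 5] / [3] / [4];  Q = [1, 3] / [2] / [4]
  Insert 2 (step 5): P = [1, 2] / [3, 5] / [4];  Q = [1, 3] / [2, 5] / [4]
Final shape: (2, 2, 1).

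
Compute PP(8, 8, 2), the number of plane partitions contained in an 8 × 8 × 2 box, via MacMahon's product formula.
PP(8, 8, 2) = 34763300

Evaluate the triple product over i = 1..8, j = 1..8, k = 1..2. The factors are (2/1) · (3/2) · (3/2) · (4/3) · (4/3) · (5/4) · (5/4) · (6/5) · … (128 factors total). The numerators and denominators telescope so the product is an integer; carrying out the multiplication exactly gives PP(8, 8, 2) = 34763300.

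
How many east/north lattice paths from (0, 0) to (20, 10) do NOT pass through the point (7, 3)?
Number of paths = 20742615

Total paths from (0, 0) to (20, 10): C(30, 20) = 30045015. Paths through (7, 3): (paths (0, 0) → (7, 3)) × (paths (7, 3) → (20, 10)) = C(10, 7) · C(20, 13) = 120 · 77520 = 9302400. Avoidance count = 30045015 − 9302400 = 20742615.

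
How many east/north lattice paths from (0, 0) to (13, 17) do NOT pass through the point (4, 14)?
Number of paths = 119086650

Total paths from (0, 0) to (13, 17): C(30, 13) = 119759850. Paths through (4, 14): (paths (0, 0) → (4, 14)) × (paths (4, 14) → (13, 17)) = C(18, 4) · C(12, 9) = 3060 · 220 = 673200. Avoidance count = 119759850 − 673200 = 119086650.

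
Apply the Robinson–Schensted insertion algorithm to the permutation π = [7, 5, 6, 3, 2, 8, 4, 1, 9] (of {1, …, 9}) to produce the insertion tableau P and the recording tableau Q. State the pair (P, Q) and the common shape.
P = [1, 4, 8, 9] / [2, 6] / [3] / [5] / [7];  Q = [1, 3, 6, 9] / [2, 7] / [4] / [5] / [8];  common shape = (4, 2, 1, 1, 1)

Row-insert the values π_1, π_2, … into P one at a time, bumping the leftmost entry strictly greater than the inserted value down to the next row. The recording tableau Q records, in position (i, j), the step at which that cell was added to P.
  Insert 7 (step 1): P = [7];  Q = [1]
  Insert 5 (step 2): P = [5] / [7];  Q = [1] / [2]
  Insert 6 (step 3): P = [5, 6] / [7];  Q = [1, 3] / [2]
  Insert 3 (step 4): P = [3, 6] / [5] / [7];  Q = [1, 3] / [2] / [4]
  Insert 2 (step 5): P = [2, 6] / [3] / [5] / [7];  Q = [1, 3] / [2] / [4] / [5]
  Insert 8 (step 6): P = [2, 6, 8] / [3] / [5] / [7];  Q = [1, 3, 6] / [2] / [4] / [5]
  Insert 4 (step 7): P = [2, 4, 8] / [3, 6] / [5] / [7];  Q = [1, 3, 6] / [2, 7] / [4] / [5]
  Insert 1 (step 8): P = [1, 4, 8] / [2, 6] / [3] / [5] / [7];  Q = [1, 3, 6] / [2, 7] / [4] / [5] / [8]
  Insert 9 (step 9): P = [1, 4, 8, 9] / [2, 6] / [3] / [5] / [7];  Q = [1, 3, 6, 9] / [2, 7] / [4] / [5] / [8]
Final shape: (4, 2, 1, 1, 1).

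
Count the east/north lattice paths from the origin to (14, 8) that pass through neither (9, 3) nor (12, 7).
Number of paths = 136266

Inclusion–exclusion. Total paths: C(22, 14) = 319770. Through P₁: C(12, 9)·C(10, 5) = 55440. Through P₂: C(19, 12)·C(3, 2) = 151164. Since P₁ is strictly southwest of P₂, a monotone path through both must visit P₁ then P₂; paths through both = C(12, 9)·C(7, 3)·C(3, 2) = 23100. Avoid both = 319770 − 55440 − 151164 + 23100 = 136266.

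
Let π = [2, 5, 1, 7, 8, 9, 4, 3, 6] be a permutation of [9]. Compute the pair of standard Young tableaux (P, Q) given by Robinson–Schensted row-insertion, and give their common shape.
P = [1, 3, 6, 8, 9] / [2, 4, 7] / [5];  Q = [1, 2, 4, 5, 6] / [3, 7, 9] / [8];  common shape = (5, 3, 1)

Row-insert the values π_1, π_2, … into P one at a time, bumping the leftmost entry strictly greater than the inserted value down to the next row. The recording tableau Q records, in position (i, j), the step at which that cell was added to P.
  Insert 2 (step 1): P = [2];  Q = [1]
  Insert 5 (step 2): P = [2, 5];  Q = [1, 2]
  Insert 1 (step 3): P = [1, 5] / [2];  Q = [1, 2] / [3]
  Insert 7 (step 4): P = [1, 5, 7] / [2];  Q = [1, 2, 4] / [3]
  Insert 8 (step 5): P = [1, 5, 7, 8] / [2];  Q = [1, 2, 4, 5] / [3]
  Insert 9 (step 6): P = [1, 5, 7, 8, 9] / [2];  Q = [1, 2, 4, 5, 6] / [3]
  Insert 4 (step 7): P = [1, 4, 7, 8, 9] / [2, 5];  Q = [1, 2, 4, 5, 6] / [3, 7]
  Insert 3 (step 8): P = [1, 3, 7, 8, 9] / [2, 4] / [5];  Q = [1, 2, 4, 5, 6] / [3, 7] / [8]
  Insert 6 (step 9): P = [1, 3, 6, 8, 9] / [2, 4, 7] / [5];  Q = [1, 2, 4, 5, 6] / [3, 7, 9] / [8]
Final shape: (5, 3, 1).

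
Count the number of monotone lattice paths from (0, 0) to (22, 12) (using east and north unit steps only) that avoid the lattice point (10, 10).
Number of paths = 531541244

Total paths from (0, 0) to (22, 12): C(34, 22) = 548354040. Paths through (10, 10): (paths (0, 0) → (10, 10)) × (paths (10, 10) → (22, 12)) = C(20, 10) · C(14, 12) = 184756 · 91 = 16812796. Avoidance count = 548354040 − 16812796 = 531541244.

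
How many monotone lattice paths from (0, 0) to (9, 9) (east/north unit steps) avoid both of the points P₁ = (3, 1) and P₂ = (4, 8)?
Number of paths = 33830

Inclusion–exclusion. Total paths: C(18, 9) = 48620. Through P₁: C(4, 3)·C(14, 6) = 12012. Through P₂: C(12, 4)·C(6, 5) = 2970. Since P₁ is strictly southwest of P₂, a monotone path through both must visit P₁ then P₂; paths through both = C(4, 3)·C(8, 1)·C(6, 5) = 192. Avoid both = 48620 − 12012 − 2970 + 192 = 33830.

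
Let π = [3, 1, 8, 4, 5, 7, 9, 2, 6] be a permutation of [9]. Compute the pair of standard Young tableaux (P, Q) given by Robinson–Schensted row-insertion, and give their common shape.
P = [1, 2, 5, 6, 9] / [3, 4, 7] / [8];  Q = [1, 3, 5, 6, 7] / [2, 4, 9] / [8];  common shape = (5, 3, 1)

Row-insert the values π_1, π_2, … into P one at a time, bumping the leftmost entry strictly greater than the inserted value down to the next row. The recording tableau Q records, in position (i, j), the step at which that cell was added to P.
  Insert 3 (step 1): P = [3];  Q = [1]
  Insert 1 (step 2): P = [1] / [3];  Q = [1] / [2]
  Insert 8 (step 3): P = [1, 8] / [3];  Q = [1, 3] / [2]
  Insert 4 (step 4): P = [1, 4] / [3, 8];  Q = [1, 3] / [2, 4]
  Insert 5 (step 5): P = [1, 4, 5] / [3, 8];  Q = [1, 3, 5] / [2, 4]
  Insert 7 (step 6): P = [1, 4, 5, 7] / [3, 8];  Q = [1, 3, 5, 6] / [2, 4]
  Insert 9 (step 7): P = [1, 4, 5, 7, 9] / [3, 8];  Q = [1, 3, 5, 6, 7] / [2, 4]
  Insert 2 (step 8): P = [1, 2, 5, 7, 9] / [3, 4] / [8];  Q = [1, 3, 5, 6, 7] / [2, 4] / [8]
  Insert 6 (step 9): P = [1, 2, 5, 6, 9] / [3, 4, 7] / [8];  Q = [1, 3, 5, 6, 7] / [2, 4, 9] / [8]
Final shape: (5, 3, 1).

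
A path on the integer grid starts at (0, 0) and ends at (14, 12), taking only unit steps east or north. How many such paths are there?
Number of paths = 9657700

A monotone lattice path from (0, 0) to (14, 12) consists of 14 east steps and 12 north steps in some order, so it is determined by which 14 of the 26 steps are east. The count is C(26, 14) = 9657700.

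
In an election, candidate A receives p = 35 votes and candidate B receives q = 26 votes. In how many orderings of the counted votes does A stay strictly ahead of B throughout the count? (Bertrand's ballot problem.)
Strict-lead orderings = 17970728529575178

Total orderings of the 61 votes with 35 for A: C(61, 35) = 121801604478231762. By the Bertrand ballot formula (Cycle Lemma / reflection principle), the number of orderings in which A is strictly ahead of B throughout is (p − q)/(p + q) · C(p + q, p) = (35 − 26)/(35 + 26) · 121801604478231762 = 17970728529575178.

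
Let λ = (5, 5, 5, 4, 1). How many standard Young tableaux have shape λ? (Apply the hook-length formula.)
# SYT of shape (5, 5, 5, 4, 1) = 17736576

Hook-length formula: f^λ = n! / Π hook(c), product over all cells c of the Young diagram. For λ = (5, 5, 5, 4, 1), n = 20 boxes. Hook lengths by row (left-to-right, top-to-bottom): [9, 7, 6, 5, 3]; [8, 6, 5, 4, 2]; [7, 5, 4, 3, 1]; [5, 3, 2, 1]; [1]. Product of hooks = 137168640000. So f^λ = 20! / 137168640000 = 2432902008176640000 / 137168640000 = 17736576.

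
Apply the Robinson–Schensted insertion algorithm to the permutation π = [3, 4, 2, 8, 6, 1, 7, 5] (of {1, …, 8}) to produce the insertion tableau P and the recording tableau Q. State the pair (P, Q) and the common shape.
P = [1, 4, 5, 7] / [2, 6] / [3, 8];  Q = [1, 2, 4, 7] / [3, 5] / [6, 8];  common shape = (4, 2, 2)

Row-insert the values π_1, π_2, … into P one at a time, bumping the leftmost entry strictly greater than the inserted value down to the next row. The recording tableau Q records, in position (i, j), the step at which that cell was added to P.
  Insert 3 (step 1): P = [3];  Q = [1]
  Insert 4 (step 2): P = [3, 4];  Q = [1, 2]
  Insert 2 (step 3): P = [2, 4] / [3];  Q = [1, 2] / [3]
  Insert 8 (step 4): P = [2, 4, 8] / [3];  Q = [1, 2, 4] / [3]
  Insert 6 (step 5): P = [2, 4, 6] / [3, 8];  Q = [1, 2, 4] / [3, 5]
  Insert 1 (step 6): P = [1, 4, 6] / [2, 8] / [3];  Q = [1, 2, 4] / [3, 5] / [6]
  Insert 7 (step 7): P = [1, 4, 6, 7] / [2, 8] / [3];  Q = [1, 2, 4, 7] / [3, 5] / [6]
  Insert 5 (step 8): P = [1, 4, 5, 7] / [2, 6] / [3, 8];  Q = [1, 2, 4, 7] / [3, 5] / [6, 8]
Final shape: (4, 2, 2).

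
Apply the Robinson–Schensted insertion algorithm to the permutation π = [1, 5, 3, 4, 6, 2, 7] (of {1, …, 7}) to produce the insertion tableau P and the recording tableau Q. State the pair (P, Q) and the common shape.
P = [1, 2, 4, 6, 7] / [3] / [5];  Q = [1, 2, 4, 5, 7] / [3] / [6];  common shape = (5, 1, 1)

Row-insert the values π_1, π_2, … into P one at a time, bumping the leftmost entry strictly greater than the inserted value down to the next row. The recording tableau Q records, in position (i, j), the step at which that cell was added to P.
  Insert 1 (step 1): P = [1];  Q = [1]
  Insert 5 (step 2): P = [1, 5];  Q = [1, 2]
  Insert 3 (step 3): P = [1, 3] / [5];  Q = [1, 2] / [3]
  Insert 4 (step 4): P = [1, 3, 4] / [5];  Q = [1, 2, 4] / [3]
  Insert 6 (step 5): P = [1, 3, 4, 6] / [5];  Q = [1, 2, 4, 5] / [3]
  Insert 2 (step 6): P = [1, 2, 4, 6] / [3] / [5];  Q = [1, 2, 4, 5] / [3] / [6]
  Insert 7 (step 7): P = [1, 2, 4, 6, 7] / [3] / [5];  Q = [1, 2, 4, 5, 7] / [3] / [6]
Final shape: (5, 1, 1).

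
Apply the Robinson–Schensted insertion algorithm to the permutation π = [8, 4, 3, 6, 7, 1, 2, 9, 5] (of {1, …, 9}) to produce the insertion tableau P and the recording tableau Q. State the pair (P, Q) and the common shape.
P = [1, 2, 5, 9] / [3, 6, 7] / [4] / [8];  Q = [1, 4, 5, 8] / [2, 7, 9] / [3] / [6];  common shape = (4, 3, 1, 1)

Row-insert the values π_1, π_2, … into P one at a time, bumping the leftmost entry strictly greater than the inserted value down to the next row. The recording tableau Q records, in position (i, j), the step at which that cell was added to P.
  Insert 8 (step 1): P = [8];  Q = [1]
  Insert 4 (step 2): P = [4] / [8];  Q = [1] / [2]
  Insert 3 (step 3): P = [3] / [4] / [8];  Q = [1] / [2] / [3]
  Insert 6 (step 4): P = [3, 6] / [4] / [8];  Q = [1, 4] / [2] / [3]
  Insert 7 (step 5): P = [3, 6, 7] / [4] / [8];  Q = [1, 4, 5] / [2] / [3]
  Insert 1 (step 6): P = [1, 6, 7] / [3] / [4] / [8];  Q = [1, 4, 5] / [2] / [3] / [6]
  Insert 2 (step 7): P = [1, 2, 7] / [3, 6] / [4] / [8];  Q = [1, 4, 5] / [2, 7] / [3] / [6]
  Insert 9 (step 8): P = [1, 2, 7, 9] / [3, 6] / [4] / [8];  Q = [1, 4, 5, 8] / [2, 7] / [3] / [6]
  Insert 5 (step 9): P = [1, 2, 5, 9] / [3, 6, 7] / [4] / [8];  Q = [1, 4, 5, 8] / [2, 7, 9] / [3] / [6]
Final shape: (4, 3, 1, 1).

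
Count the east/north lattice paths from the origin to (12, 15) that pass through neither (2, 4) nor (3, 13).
Number of paths = 12070570

Inclusion–exclusion. Total paths: C(27, 12) = 17383860. Through P₁: C(6, 2)·C(21, 10) = 5290740. Through P₂: C(16, 3)·C(11, 9) = 30800. Since P₁ is strictly southwest of P₂, a monotone path through both must visit P₁ then P₂; paths through both = C(6, 2)·C(10, 1)·C(11, 9) = 8250. Avoid both = 17383860 − 5290740 − 30800 + 8250 = 12070570.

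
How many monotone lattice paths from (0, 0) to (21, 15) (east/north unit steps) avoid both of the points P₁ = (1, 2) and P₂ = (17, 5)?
Number of paths = 3824952813

Inclusion–exclusion. Total paths: C(36, 21) = 5567902560. Through P₁: C(3, 1)·C(33, 20) = 1719499320. Through P₂: C(22, 17)·C(14, 4) = 26360334. Since P₁ is strictly southwest of P₂, a monotone path through both must visit P₁ then P₂; paths through both = C(3, 1)·C(19, 16)·C(14, 4) = 2909907. Avoid both = 5567902560 − 1719499320 − 26360334 + 2909907 = 3824952813.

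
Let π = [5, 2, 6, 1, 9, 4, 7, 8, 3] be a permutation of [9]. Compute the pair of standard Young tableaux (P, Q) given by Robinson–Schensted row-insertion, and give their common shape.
P = [1, 3, 7, 8] / [2, 4, 9] / [5, 6];  Q = [1, 3, 5, 8] / [2, 6, 7] / [4, 9];  common shape = (4, 3, 2)

Row-insert the values π_1, π_2, … into P one at a time, bumping the leftmost entry strictly greater than the inserted value down to the next row. The recording tableau Q records, in position (i, j), the step at which that cell was added to P.
  Insert 5 (step 1): P = [5];  Q = [1]
  Insert 2 (step 2): P = [2] / [5];  Q = [1] / [2]
  Insert 6 (step 3): P = [2, 6] / [5];  Q = [1, 3] / [2]
  Insert 1 (step 4): P = [1, 6] / [2] / [5];  Q = [1, 3] / [2] / [4]
  Insert 9 (step 5): P = [1, 6, 9] / [2] / [5];  Q = [1, 3, 5] / [2] / [4]
  Insert 4 (step 6): P = [1, 4, 9] / [2, 6] / [5];  Q = [1, 3, 5] / [2, 6] / [4]
  Insert 7 (step 7): P = [1, 4, 7] / [2, 6, 9] / [5];  Q = [1, 3, 5] / [2, 6, 7] / [4]
  Insert 8 (step 8): P = [1, 4, 7, 8] / [2, 6, 9] / [5];  Q = [1, 3, 5, 8] / [2, 6, 7] / [4]
  Insert 3 (step 9): P = [1, 3, 7, 8] / [2, 4, 9] / [5, 6];  Q = [1, 3, 5, 8] / [2, 6, 7] / [4, 9]
Final shape: (4, 3, 2).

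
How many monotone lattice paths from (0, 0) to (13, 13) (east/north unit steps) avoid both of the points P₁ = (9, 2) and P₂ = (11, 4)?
Number of paths = 10268600

Inclusion–exclusion. Total paths: C(26, 13) = 10400600. Through P₁: C(11, 9)·C(15, 4) = 75075. Through P₂: C(15, 11)·C(11, 2) = 75075. Since P₁ is strictly southwest of P₂, a monotone path through both must visit P₁ then P₂; paths through both = C(11, 9)·C(4, 2)·C(11, 2) = 18150. Avoid both = 10400600 − 75075 − 75075 + 18150 = 10268600.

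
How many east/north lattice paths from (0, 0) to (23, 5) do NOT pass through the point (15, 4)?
Number of paths = 63396

Total paths from (0, 0) to (23, 5): C(28, 23) = 98280. Paths through (15, 4): (paths (0, 0) → (15, 4)) × (paths (15, 4) → (23, 5)) = C(19, 15) · C(9, 8) = 3876 · 9 = 34884. Avoidance count = 98280 − 34884 = 63396.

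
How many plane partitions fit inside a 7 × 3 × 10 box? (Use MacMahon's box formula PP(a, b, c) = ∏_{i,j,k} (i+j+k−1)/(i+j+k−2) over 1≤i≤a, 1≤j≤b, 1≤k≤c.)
PP(7, 3, 10) = 108284013552

Evaluate the triple product over i = 1..7, j = 1..3, k = 1..10. The factors are (2/1) · (3/2) · (4/3) · (5/4) · (6/5) · (7/6) · (8/7) · (9/8) · … (210 factors total). The numerators and denominators telescope so the product is an integer; carrying out the multiplication exactly gives PP(7, 3, 10) = 108284013552.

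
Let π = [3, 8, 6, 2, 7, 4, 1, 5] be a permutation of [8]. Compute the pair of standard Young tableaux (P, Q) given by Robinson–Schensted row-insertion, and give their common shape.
P = [1, 4, 5] / [2, 6, 7] / [3] / [8];  Q = [1, 2, 5] / [3, 6, 8] / [4] / [7];  common shape = (3, 3, 1, 1)

Row-insert the values π_1, π_2, … into P one at a time, bumping the leftmost entry strictly greater than the inserted value down to the next row. The recording tableau Q records, in position (i, j), the step at which that cell was added to P.
  Insert 3 (step 1): P = [3];  Q = [1]
  Insert 8 (step 2): P = [3, 8];  Q = [1, 2]
  Insert 6 (step 3): P = [3, 6] / [8];  Q = [1, 2] / [3]
  Insert 2 (step 4): P = [2, 6] / [3] / [8];  Q = [1, 2] / [3] / [4]
  Insert 7 (step 5): P = [2, 6, 7] / [3] / [8];  Q = [1, 2, 5] / [3] / [4]
  Insert 4 (step 6): P = [2, 4, 7] / [3, 6] / [8];  Q = [1, 2, 5] / [3, 6] / [4]
  Insert 1 (step 7): P = [1, 4, 7] / [2, 6] / [3] / [8];  Q = [1, 2, 5] / [3, 6] / [4] / [7]
  Insert 5 (step 8): P = [1, 4, 5] / [2, 6, 7] / [3] / [8];  Q = [1, 2, 5] / [3, 6, 8] / [4] / [7]
Final shape: (3, 3, 1, 1).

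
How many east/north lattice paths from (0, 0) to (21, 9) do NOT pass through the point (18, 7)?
Number of paths = 9500150

Total paths from (0, 0) to (21, 9): C(30, 21) = 14307150. Paths through (18, 7): (paths (0, 0) → (18, 7)) × (paths (18, 7) → (21, 9)) = C(25, 18) · C(5, 3) = 480700 · 10 = 4807000. Avoidance count = 14307150 − 4807000 = 9500150.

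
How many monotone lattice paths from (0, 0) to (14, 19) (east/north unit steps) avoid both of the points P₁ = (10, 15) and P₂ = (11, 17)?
Number of paths = 473317000

Inclusion–exclusion. Total paths: C(33, 14) = 818809200. Through P₁: C(25, 10)·C(8, 4) = 228813200. Through P₂: C(28, 11)·C(5, 3) = 214741800. Since P₁ is strictly southwest of P₂, a monotone path through both must visit P₁ then P₂; paths through both = C(25, 10)·C(3, 1)·C(5, 3) = 98062800. Avoid both = 818809200 − 228813200 − 214741800 + 98062800 = 473317000.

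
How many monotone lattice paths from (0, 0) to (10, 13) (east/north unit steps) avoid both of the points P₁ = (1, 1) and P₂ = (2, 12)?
Number of paths = 555603

Inclusion–exclusion. Total paths: C(23, 10) = 1144066. Through P₁: C(2, 1)·C(21, 9) = 587860. Through P₂: C(14, 2)·C(9, 8) = 819. Since P₁ is strictly southwest of P₂, a monotone path through both must visit P₁ then P₂; paths through both = C(2, 1)·C(12, 1)·C(9, 8) = 216. Avoid both = 1144066 − 587860 − 819 + 216 = 555603.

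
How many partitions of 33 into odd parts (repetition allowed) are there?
p_odd(33) = 448

Enumerate partitions using only odd parts via the recurrence o(n, m) = o(n, m−2) + o(n−m, m) over odd m, starting from the largest odd part ≤ n. This gives p_odd(33) = 448. (Euler's theorem: equals the count of distinct-part partitions.)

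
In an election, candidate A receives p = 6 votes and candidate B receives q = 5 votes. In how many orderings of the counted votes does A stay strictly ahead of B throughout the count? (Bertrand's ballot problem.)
Strict-lead orderings = 42

Total orderings of the 11 votes with 6 for A: C(11, 6) = 462. By the Bertrand ballot formula (Cycle Lemma / reflection principle), the number of orderings in which A is strictly ahead of B throughout is (p − q)/(p + q) · C(p + q, p) = (6 − 5)/(6 + 5) · 462 = 42.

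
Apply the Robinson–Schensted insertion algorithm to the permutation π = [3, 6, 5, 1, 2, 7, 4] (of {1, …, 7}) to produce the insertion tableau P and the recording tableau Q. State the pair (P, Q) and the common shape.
P = [1, 2, 4] / [3, 5, 7] / [6];  Q = [1, 2, 6] / [3, 5, 7] / [4];  common shape = (3, 3, 1)

Row-insert the values π_1, π_2, … into P one at a time, bumping the leftmost entry strictly greater than the inserted value down to the next row. The recording tableau Q records, in position (i, j), the step at which that cell was added to P.
  Insert 3 (step 1): P = [3];  Q = [1]
  Insert 6 (step 2): P = [3, 6];  Q = [1, 2]
  Insert 5 (step 3): P = [3, 5] / [6];  Q = [1, 2] / [3]
  Insert 1 (step 4): P = [1, 5] / [3] / [6];  Q = [1, 2] / [3] / [4]
  Insert 2 (step 5): P = [1, 2] / [3, 5] / [6];  Q = [1, 2] / [3, 5] / [4]
  Insert 7 (step 6): P = [1, 2, 7] / [3, 5] / [6];  Q = [1, 2, 6] / [3, 5] / [4]
  Insert 4 (step 7): P = [1, 2, 4] / [3, 5, 7] / [6];  Q = [1, 2, 6] / [3, 5, 7] / [4]
Final shape: (3, 3, 1).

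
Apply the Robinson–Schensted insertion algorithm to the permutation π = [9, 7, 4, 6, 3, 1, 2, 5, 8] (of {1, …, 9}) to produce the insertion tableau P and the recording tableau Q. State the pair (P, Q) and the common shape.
P = [1, 2, 5, 8] / [3, 6] / [4] / [7] / [9];  Q = [1, 4, 8, 9] / [2, 7] / [3] / [5] / [6];  common shape = (4, 2, 1, 1, 1)

Row-insert the values π_1, π_2, … into P one at a time, bumping the leftmost entry strictly greater than the inserted value down to the next row. The recording tableau Q records, in position (i, j), the step at which that cell was added to P.
  Insert 9 (step 1): P = [9];  Q = [1]
  Insert 7 (step 2): P = [7] / [9];  Q = [1] / [2]
  Insert 4 (step 3): P = [4] / [7] / [9];  Q = [1] / [2] / [3]
  Insert 6 (step 4): P = [4, 6] / [7] / [9];  Q = [1, 4] / [2] / [3]
  Insert 3 (step 5): P = [3, 6] / [4] / [7] / [9];  Q = [1, 4] / [2] / [3] / [5]
  Insert 1 (step 6): P = [1, 6] / [3] / [4] / [7] / [9];  Q = [1, 4] / [2] / [3] / [5] / [6]
  Insert 2 (step 7): P = [1, 2] / [3, 6] / [4] / [7] / [9];  Q = [1, 4] / [2, 7] / [3] / [5] / [6]
  Insert 5 (step 8): P = [1, 2, 5] / [3, 6] / [4] / [7] / [9];  Q = [1, 4, 8] / [2, 7] / [3] / [5] / [6]
  Insert 8 (step 9): P = [1, 2, 5, 8] / [3, 6] / [4] / [7] / [9];  Q = [1, 4, 8, 9] / [2, 7] / [3] / [5] / [6]
Final shape: (4, 2, 1, 1, 1).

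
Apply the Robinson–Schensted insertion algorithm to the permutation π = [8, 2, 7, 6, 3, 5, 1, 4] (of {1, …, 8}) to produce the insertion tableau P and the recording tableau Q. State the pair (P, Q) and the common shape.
P = [1, 3, 4] / [2, 5] / [6] / [7] / [8];  Q = [1, 3, 6] / [2, 8] / [4] / [5] / [7];  common shape = (3, 2, 1, 1, 1)

Row-insert the values π_1, π_2, … into P one at a time, bumping the leftmost entry strictly greater than the inserted value down to the next row. The recording tableau Q records, in position (i, j), the step at which that cell was added to P.
  Insert 8 (step 1): P = [8];  Q = [1]
  Insert 2 (step 2): P = [2] / [8];  Q = [1] / [2]
  Insert 7 (step 3): P = [2, 7] / [8];  Q = [1, 3] / [2]
  Insert 6 (step 4): P = [2, 6] / [7] / [8];  Q = [1, 3] / [2] / [4]
  Insert 3 (step 5): P = [2, 3] / [6] / [7] / [8];  Q = [1, 3] / [2] / [4] / [5]
  Insert 5 (step 6): P = [2, 3, 5] / [6] / [7] / [8];  Q = [1, 3, 6] / [2] / [4] / [5]
  Insert 1 (step 7): P = [1, 3, 5] / [2] / [6] / [7] / [8];  Q = [1, 3, 6] / [2] / [4] / [5] / [7]
  Insert 4 (step 8): P = [1, 3, 4] / [2, 5] / [6] / [7] / [8];  Q = [1, 3, 6] / [2, 8] / [4] / [5] / [7]
Final shape: (3, 2, 1, 1, 1).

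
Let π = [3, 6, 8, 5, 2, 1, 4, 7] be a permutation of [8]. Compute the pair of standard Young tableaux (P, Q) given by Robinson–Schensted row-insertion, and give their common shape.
P = [1, 4, 7] / [2, 5, 8] / [3] / [6];  Q = [1, 2, 3] / [4, 7, 8] / [5] / [6];  common shape = (3, 3, 1, 1)

Row-insert the values π_1, π_2, … into P one at a time, bumping the leftmost entry strictly greater than the inserted value down to the next row. The recording tableau Q records, in position (i, j), the step at which that cell was added to P.
  Insert 3 (step 1): P = [3];  Q = [1]
  Insert 6 (step 2): P = [3, 6];  Q = [1, 2]
  Insert 8 (step 3): P = [3, 6, 8];  Q = [1, 2, 3]
  Insert 5 (step 4): P = [3, 5, 8] / [6];  Q = [1, 2, 3] / [4]
  Insert 2 (step 5): P = [2, 5, 8] / [3] / [6];  Q = [1, 2, 3] / [4] / [5]
  Insert 1 (step 6): P = [1, 5, 8] / [2] / [3] / [6];  Q = [1, 2, 3] / [4] / [5] / [6]
  Insert 4 (step 7): P = [1, 4, 8] / [2, 5] / [3] / [6];  Q = [1, 2, 3] / [4, 7] / [5] / [6]
  Insert 7 (step 8): P = [1, 4, 7] / [2, 5, 8] / [3] / [6];  Q = [1, 2, 3] / [4, 7, 8] / [5] / [6]
Final shape: (3, 3, 1, 1).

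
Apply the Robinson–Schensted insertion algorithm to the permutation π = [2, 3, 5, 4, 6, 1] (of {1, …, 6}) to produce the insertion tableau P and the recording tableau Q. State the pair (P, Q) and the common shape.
P = [1, 3, 4, 6] / [2] / [5];  Q = [1, 2, 3, 5] / [4] / [6];  common shape = (4, 1, 1)

Row-insert the values π_1, π_2, … into P one at a time, bumping the leftmost entry strictly greater than the inserted value down to the next row. The recording tableau Q records, in position (i, j), the step at which that cell was added to P.
  Insert 2 (step 1): P = [2];  Q = [1]
  Insert 3 (step 2): P = [2, 3];  Q = [1, 2]
  Insert 5 (step 3): P = [2, 3, 5];  Q = [1, 2, 3]
  Insert 4 (step 4): P = [2, 3, 4] / [5];  Q = [1, 2, 3] / [4]
  Insert 6 (step 5): P = [2, 3, 4, 6] / [5];  Q = [1, 2, 3, 5] / [4]
  Insert 1 (step 6): P = [1, 3, 4, 6] / [2] / [5];  Q = [1, 2, 3, 5] / [4] / [6]
Final shape: (4, 1, 1).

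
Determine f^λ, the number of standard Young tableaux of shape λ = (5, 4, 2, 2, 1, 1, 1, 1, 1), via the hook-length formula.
# SYT of shape (5, 4, 2, 2, 1, 1, 1, 1, 1) = 3965760

Hook-length formula: f^λ = n! / Π hook(c), product over all cells c of the Young diagram. For λ = (5, 4, 2, 2, 1, 1, 1, 1, 1), n = 18 boxes. Hook lengths by row (left-to-right, top-to-bottom): [13, 7, 4, 3, 1]; [11, 5, 2, 1]; [8, 2]; [7, 1]; [5]; [4]; [3]; [2]; [1]. Product of hooks = 1614412800. So f^λ = 18! / 1614412800 = 6402373705728000 / 1614412800 = 3965760.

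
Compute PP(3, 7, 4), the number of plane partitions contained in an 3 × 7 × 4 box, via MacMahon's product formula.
PP(3, 7, 4) = 1557270

Evaluate the triple product over i = 1..3, j = 1..7, k = 1..4. The factors are (2/1) · (3/2) · (4/3) · (5/4) · (3/2) · (4/3) · (5/4) · (6/5) · … (84 factors total). The numerators and denominators telescope so the product is an integer; carrying out the multiplication exactly gives PP(3, 7, 4) = 1557270.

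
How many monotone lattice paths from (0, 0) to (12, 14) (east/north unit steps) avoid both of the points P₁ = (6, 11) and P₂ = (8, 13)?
Number of paths = 7971946

Inclusion–exclusion. Total paths: C(26, 12) = 9657700. Through P₁: C(17, 6)·C(9, 6) = 1039584. Through P₂: C(21, 8)·C(5, 4) = 1017450. Since P₁ is strictly southwest of P₂, a monotone path through both must visit P₁ then P₂; paths through both = C(17, 6)·C(4, 2)·C(5, 4) = 371280. Avoid both = 9657700 − 1039584 − 1017450 + 371280 = 7971946.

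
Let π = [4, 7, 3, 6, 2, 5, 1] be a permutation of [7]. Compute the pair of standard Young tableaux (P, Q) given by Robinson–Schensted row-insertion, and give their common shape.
P = [1, 5] / [2, 6] / [3, 7] / [4];  Q = [1, 2] / [3, 4] / [5, 6] / [7];  common shape = (2, 2, 2, 1)

Row-insert the values π_1, π_2, … into P one at a time, bumping the leftmost entry strictly greater than the inserted value down to the next row. The recording tableau Q records, in position (i, j), the step at which that cell was added to P.
  Insert 4 (step 1): P = [4];  Q = [1]
  Insert 7 (step 2): P = [4, 7];  Q = [1, 2]
  Insert 3 (step 3): P = [3, 7] / [4];  Q = [1, 2] / [3]
  Insert 6 (step 4): P = [3, 6] / [4, 7];  Q = [1, 2] / [3, 4]
  Insert 2 (step 5): P = [2, 6] / [3, 7] / [4];  Q = [1, 2] / [3, 4] / [5]
  Insert 5 (step 6): P = [2, 5] / [3, 6] / [4, 7];  Q = [1, 2] / [3, 4] / [5, 6]
  Insert 1 (step 7): P = [1, 5] / [2, 6] / [3, 7] / [4];  Q = [1, 2] / [3, 4] / [5, 6] / [7]
Final shape: (2, 2, 2, 1).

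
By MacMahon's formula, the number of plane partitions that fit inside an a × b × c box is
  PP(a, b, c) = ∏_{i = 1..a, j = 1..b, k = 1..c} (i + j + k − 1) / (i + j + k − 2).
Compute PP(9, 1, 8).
PP(9, 1, 8) = 24310

Evaluate the triple product over i = 1..9, j = 1..1, k = 1..8. The factors are (2/1) · (3/2) · (4/3) · (5/4) · (6/5) · (7/6) · (8/7) · (9/8) · … (72 factors total). The numerators and denominators telescope so the product is an integer; carrying out the multiplication exactly gives PP(9, 1, 8) = 24310.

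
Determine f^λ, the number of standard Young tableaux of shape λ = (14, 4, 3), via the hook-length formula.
# SYT of shape (14, 4, 3) = 969969

Hook-length formula: f^λ = n! / Π hook(c), product over all cells c of the Young diagram. For λ = (14, 4, 3), n = 21 boxes. Hook lengths by row (left-to-right, top-to-bottom): [16, 15, 14, 12, 10, 9, 8, 7, 6, 5, 4, 3, 2, 1]; [5, 4, 3, 1]; [3, 2, 1]. Product of hooks = 52672757760000. So f^λ = 21! / 52672757760000 = 51090942171709440000 / 52672757760000 = 969969.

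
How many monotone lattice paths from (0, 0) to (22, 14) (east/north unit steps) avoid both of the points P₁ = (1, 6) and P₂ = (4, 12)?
Number of paths = 3766018105

Inclusion–exclusion. Total paths: C(36, 22) = 3796297200. Through P₁: C(7, 1)·C(29, 21) = 30045015. Through P₂: C(16, 4)·C(20, 18) = 345800. Since P₁ is strictly southwest of P₂, a monotone path through both must visit P₁ then P₂; paths through both = C(7, 1)·C(9, 3)·C(20, 18) = 111720. Avoid both = 3796297200 − 30045015 − 345800 + 111720 = 3766018105.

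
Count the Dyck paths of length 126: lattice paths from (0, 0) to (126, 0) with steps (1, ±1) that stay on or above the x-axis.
C_63 = 94295850558771979787935384946380125

These Dyck paths are counted by the Catalan number C_n = (1/(n + 1)) · C(2n, n). For n = 63: C_63 = (1/64) · C(126, 63) = 6034934435761406706427864636568328000/64 = 94295850558771979787935384946380125.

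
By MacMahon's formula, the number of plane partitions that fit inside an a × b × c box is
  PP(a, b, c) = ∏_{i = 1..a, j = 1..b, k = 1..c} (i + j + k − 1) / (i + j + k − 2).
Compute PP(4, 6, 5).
PP(4, 6, 5) = 133613766

Evaluate the triple product over i = 1..4, j = 1..6, k = 1..5. The factors are (2/1) · (3/2) · (4/3) · (5/4) · (6/5) · (3/2) · (4/3) · (5/4) · … (120 factors total). The numerators and denominators telescope so the product is an integer; carrying out the multiplication exactly gives PP(4, 6, 5) = 133613766.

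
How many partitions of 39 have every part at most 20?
p(39, parts ≤ 20) = 29588

Use the recurrence p(n, m) = p(n, m−1) + p(n−m, m): either the largest part is < m (count p(n, m−1)) or the largest part is exactly m (remove one copy of m, count p(n−m, m)). With p(0, ·) = 1 this gives p(39, parts ≤ 20) = 29588. (By conjugating Young diagrams, this also counts partitions of 39 into at most 20 parts.)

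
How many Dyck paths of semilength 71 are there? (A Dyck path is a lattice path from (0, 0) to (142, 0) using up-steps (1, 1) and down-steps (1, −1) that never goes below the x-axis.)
C_71 = 5175569924646105559418940193995065716350

These Dyck paths are counted by the Catalan number C_n = (1/(n + 1)) · C(2n, n). For n = 71: C_71 = (1/72) · C(142, 71) = 372641034574519600278163693967644731577200/72 = 5175569924646105559418940193995065716350.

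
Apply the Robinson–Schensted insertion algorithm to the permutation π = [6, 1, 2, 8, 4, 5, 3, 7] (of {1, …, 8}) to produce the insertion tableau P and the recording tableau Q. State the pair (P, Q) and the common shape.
P = [1, 2, 3, 5, 7] / [4, 8] / [6];  Q = [1, 3, 4, 6, 8] / [2, 5] / [7];  common shape = (5, 2, 1)

Row-insert the values π_1, π_2, … into P one at a time, bumping the leftmost entry strictly greater than the inserted value down to the next row. The recording tableau Q records, in position (i, j), the step at which that cell was added to P.
  Insert 6 (step 1): P = [6];  Q = [1]
  Insert 1 (step 2): P = [1] / [6];  Q = [1] / [2]
  Insert 2 (step 3): P = [1, 2] / [6];  Q = [1, 3] / [2]
  Insert 8 (step 4): P = [1, 2, 8] / [6];  Q = [1, 3, 4] / [2]
  Insert 4 (step 5): P = [1, 2, 4] / [6, 8];  Q = [1, 3, 4] / [2, 5]
  Insert 5 (step 6): P = [1, 2, 4, 5] / [6, 8];  Q = [1, 3, 4, 6] / [2, 5]
  Insert 3 (step 7): P = [1, 2, 3, 5] / [4, 8] / [6];  Q = [1, 3, 4, 6] / [2, 5] / [7]
  Insert 7 (step 8): P = [1, 2, 3, 5, 7] / [4, 8] / [6];  Q = [1, 3, 4, 6, 8] / [2, 5] / [7]
Final shape: (5, 2, 1).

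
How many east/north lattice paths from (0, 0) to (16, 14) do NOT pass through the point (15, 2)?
Number of paths = 145420907

Total paths from (0, 0) to (16, 14): C(30, 16) = 145422675. Paths through (15, 2): (paths (0, 0) → (15, 2)) × (paths (15, 2) → (16, 14)) = C(17, 15) · C(13, 1) = 136 · 13 = 1768. Avoidance count = 145422675 − 1768 = 145420907.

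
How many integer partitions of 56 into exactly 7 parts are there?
p(56, 7 parts) = 16475

Partitions of n into exactly k parts are in bijection with partitions of n − k into at most k parts (subtract 1 from each part). So p(56, exactly 7) = p(49, parts ≤ 7). Computing via the recurrence p(m, j) = p(m, j−1) + p(m−j, j) gives 16475.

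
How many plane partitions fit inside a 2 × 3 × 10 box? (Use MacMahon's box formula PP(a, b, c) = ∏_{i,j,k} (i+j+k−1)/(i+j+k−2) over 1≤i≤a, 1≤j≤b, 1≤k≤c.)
PP(2, 3, 10) = 26026

Evaluate the triple product over i = 1..2, j = 1..3, k = 1..10. The factors are (2/1) · (3/2) · (4/3) · (5/4) · (6/5) · (7/6) · (8/7) · (9/8) · … (60 factors total). The numerators and denominators telescope so the product is an integer; carrying out the multiplication exactly gives PP(2, 3, 10) = 26026.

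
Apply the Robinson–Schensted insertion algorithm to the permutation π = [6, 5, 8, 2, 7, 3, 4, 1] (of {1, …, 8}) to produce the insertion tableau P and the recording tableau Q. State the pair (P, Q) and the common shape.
P = [1, 3, 4] / [2, 7] / [5, 8] / [6];  Q = [1, 3, 7] / [2, 5] / [4, 6] / [8];  common shape = (3, 2, 2, 1)

Row-insert the values π_1, π_2, … into P one at a time, bumping the leftmost entry strictly greater than the inserted value down to the next row. The recording tableau Q records, in position (i, j), the step at which that cell was added to P.
  Insert 6 (step 1): P = [6];  Q = [1]
  Insert 5 (step 2): P = [5] / [6];  Q = [1] / [2]
  Insert 8 (step 3): P = [5, 8] / [6];  Q = [1, 3] / [2]
  Insert 2 (step 4): P = [2, 8] / [5] / [6];  Q = [1, 3] / [2] / [4]
  Insert 7 (step 5): P = [2, 7] / [5, 8] / [6];  Q = [1, 3] / [2, 5] / [4]
  Insert 3 (step 6): P = [2, 3] / [5, 7] / [6, 8];  Q = [1, 3] / [2, 5] / [4, 6]
  Insert 4 (step 7): P = [2, 3, 4] / [5, 7] / [6, 8];  Q = [1, 3, 7] / [2, 5] / [4, 6]
  Insert 1 (step 8): P = [1, 3, 4] / [2, 7] / [5, 8] / [6];  Q = [1, 3, 7] / [2, 5] / [4, 6] / [8]
Final shape: (3, 2, 2, 1).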